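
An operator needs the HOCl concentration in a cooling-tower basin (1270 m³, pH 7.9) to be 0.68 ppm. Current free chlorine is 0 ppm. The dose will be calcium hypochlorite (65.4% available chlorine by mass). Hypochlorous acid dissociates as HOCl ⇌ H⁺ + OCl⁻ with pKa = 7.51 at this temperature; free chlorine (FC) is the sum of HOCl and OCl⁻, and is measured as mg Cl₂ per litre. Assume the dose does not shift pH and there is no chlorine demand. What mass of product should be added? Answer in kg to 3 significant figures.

4.56 kg

Volume: 1270 m³ = 1,270,000 L.
[OCl⁻]/[HOCl] = 10^(pH − pKa) = 10^(7.9 − 7.51) = 2.455; fraction as HOCl = 1/(1 + 2.455) = 0.2895.
Free chlorine required for 0.68 ppm HOCl: 0.68 / 0.2895 = 2.349 ppm.
FC to add: 2.349 − 0 = 2.349 mg/L as Cl₂.
Cl₂ equivalent: 2.349 mg/L × 1,270,000 L = 2983 g.
Product at 65.4% available Cl: 2983 / 0.654 = 4562 g.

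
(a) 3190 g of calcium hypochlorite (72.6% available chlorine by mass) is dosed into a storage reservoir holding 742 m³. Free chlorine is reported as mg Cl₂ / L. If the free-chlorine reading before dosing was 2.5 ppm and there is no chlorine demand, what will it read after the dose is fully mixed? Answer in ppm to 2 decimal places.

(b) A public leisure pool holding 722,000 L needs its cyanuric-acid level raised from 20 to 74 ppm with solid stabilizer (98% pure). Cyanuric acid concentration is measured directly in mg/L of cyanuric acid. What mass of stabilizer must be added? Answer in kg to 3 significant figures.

(a) 5.62 ppm; (b) 39.8 kg

(a) Volume: 742 m³ = 742,000 L.
(a) Available chlorine delivered: 3190 g × 0.726 = 2316 g as Cl₂.
(a) Concentration rise: 2316 g / 742,000 L = 3.121 mg/L = 3.12 ppm.
(a) Final FC: 2.5 + 3.12 = 5.62 ppm.

(b) CYA to add: (74 − 20) = 54 mg/L × 722,000 L = 38,990 g cyanuric acid.
(b) At 98% purity: 38,990 / 0.98 = 39,780 g product.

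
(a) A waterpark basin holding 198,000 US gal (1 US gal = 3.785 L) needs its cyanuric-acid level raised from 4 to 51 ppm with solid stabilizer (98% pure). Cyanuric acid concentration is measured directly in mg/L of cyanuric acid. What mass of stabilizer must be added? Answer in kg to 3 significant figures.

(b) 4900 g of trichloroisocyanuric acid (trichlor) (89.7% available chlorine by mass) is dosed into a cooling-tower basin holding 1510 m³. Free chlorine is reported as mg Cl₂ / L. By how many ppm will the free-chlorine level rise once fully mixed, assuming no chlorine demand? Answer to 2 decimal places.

(a) 35.9 kg; (b) 2.91 ppm

(a) Volume: 198,000 US gal × 3.785 L/gal = 749,430 L.
(a) CYA to add: (51 − 4) = 47 mg/L × 749,430 L = 35,220 g cyanuric acid.
(a) At 98% purity: 35,220 / 0.98 = 35,940 g product.

(b) Volume: 1510 m³ = 1,510,000 L.
(b) Available chlorine delivered: 4900 g × 0.897 = 4395 g as Cl₂.
(b) Concentration rise: 4395 g / 1,510,000 L = 2.911 mg/L = 2.91 ppm.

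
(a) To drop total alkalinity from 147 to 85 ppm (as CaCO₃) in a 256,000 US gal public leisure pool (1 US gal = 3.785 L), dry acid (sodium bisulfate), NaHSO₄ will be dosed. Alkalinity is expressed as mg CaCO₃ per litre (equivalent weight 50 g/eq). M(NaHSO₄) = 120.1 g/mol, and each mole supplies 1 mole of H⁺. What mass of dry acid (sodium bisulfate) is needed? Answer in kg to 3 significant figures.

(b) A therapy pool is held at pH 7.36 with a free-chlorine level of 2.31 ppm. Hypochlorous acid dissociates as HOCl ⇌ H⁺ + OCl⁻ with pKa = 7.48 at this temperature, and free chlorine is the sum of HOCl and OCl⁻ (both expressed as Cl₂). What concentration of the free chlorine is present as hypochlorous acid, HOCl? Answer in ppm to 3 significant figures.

(a) Volume: 256,000 US gal × 3.785 L/gal = 968,960 L.
(a) Alkalinity to neutralize: (147 − 85) = 62 mg/L as CaCO₃ × 968,960 L = 60,080 g as CaCO₃.
(a) Equivalents of H⁺ required: 60,080 ÷ 50 g/eq = 1202 eq = 1202 mol NaHSO₄.
(a) Mass of NaHSO₄: 1202 × 120.1 = 144,300 g.

(b) [OCl⁻]/[HOCl] = 10^(pH − pKa) = 10^(7.36 − 7.48) = 10^-0.12 = 0.7586.
(b) Fraction as HOCl = 1 / (1 + 0.7586) = 0.5686.
(b) HOCl = 0.5686 × 2.31 ppm = 1.314 ppm.

(a) 144 kg; (b) 1.31 ppm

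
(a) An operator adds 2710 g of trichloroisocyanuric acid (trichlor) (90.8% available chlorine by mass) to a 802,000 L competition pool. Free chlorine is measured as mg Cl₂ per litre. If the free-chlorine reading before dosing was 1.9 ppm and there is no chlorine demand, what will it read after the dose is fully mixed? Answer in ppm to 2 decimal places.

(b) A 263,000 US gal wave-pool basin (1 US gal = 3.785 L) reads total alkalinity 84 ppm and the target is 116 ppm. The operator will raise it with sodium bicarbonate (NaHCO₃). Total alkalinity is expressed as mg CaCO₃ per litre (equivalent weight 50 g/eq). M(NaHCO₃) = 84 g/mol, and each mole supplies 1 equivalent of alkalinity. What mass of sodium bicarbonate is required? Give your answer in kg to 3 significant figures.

(a) Available chlorine delivered: 2710 g × 0.908 = 2461 g as Cl₂.
(a) Concentration rise: 2461 g / 802,000 L = 3.068 mg/L = 3.07 ppm.
(a) Final FC: 1.9 + 3.07 = 4.97 ppm.

(b) Volume: 263,000 US gal × 3.785 L/gal = 995,455 L.
(b) Alkalinity to add: (116 − 84) = 32 mg/L as CaCO₃ × 995,455 L = 31,850 g as CaCO₃.
(b) Equivalents: 31,850 g ÷ 50 g/eq = 637.1 eq.
(b) NaHCO₃ supplies 1 eq per mole → 637.1 mol.
(b) Mass: 637.1 mol × 84 g/mol = 53,520 g.

(a) 4.97 ppm; (b) 53.5 kg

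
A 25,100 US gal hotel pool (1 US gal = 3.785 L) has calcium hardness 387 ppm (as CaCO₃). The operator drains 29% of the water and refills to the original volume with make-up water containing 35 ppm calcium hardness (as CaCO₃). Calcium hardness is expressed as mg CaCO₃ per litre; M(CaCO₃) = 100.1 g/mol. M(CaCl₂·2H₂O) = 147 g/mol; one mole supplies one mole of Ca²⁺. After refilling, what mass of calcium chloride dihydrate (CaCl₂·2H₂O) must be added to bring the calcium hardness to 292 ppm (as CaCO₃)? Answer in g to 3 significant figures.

988 g

Volume: 25,100 US gal × 3.785 L/gal = 95,004 L.
After draining 29% and refilling: 387 × 0.71 + 35 × 0.29 = 284.92 ppm.
Deficit to target: 292 − 284.92 = 7.08 mg/L.
As CaCO₃: 7.08 mg/L × 95,004 L = 672.6 g; ÷ 100.1 = 6.72 mol Ca²⁺.
Mass: 6.72 × 147 = 987.8 g.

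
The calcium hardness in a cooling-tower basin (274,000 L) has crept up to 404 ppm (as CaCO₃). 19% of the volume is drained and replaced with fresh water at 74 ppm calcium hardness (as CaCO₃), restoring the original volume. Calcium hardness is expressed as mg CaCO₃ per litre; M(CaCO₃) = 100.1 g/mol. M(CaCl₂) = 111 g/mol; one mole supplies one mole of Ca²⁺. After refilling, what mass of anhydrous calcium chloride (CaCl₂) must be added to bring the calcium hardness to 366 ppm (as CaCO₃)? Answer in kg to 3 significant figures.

After draining 19% and refilling: 404 × 0.81 + 74 × 0.19 = 341.3 ppm.
Deficit to target: 366 − 341.3 = 24.7 mg/L.
As CaCO₃: 24.7 mg/L × 274,000 L = 6768 g; ÷ 100.1 = 67.61 mol Ca²⁺.
Mass: 67.61 × 111 = 7505 g.

7.50 kg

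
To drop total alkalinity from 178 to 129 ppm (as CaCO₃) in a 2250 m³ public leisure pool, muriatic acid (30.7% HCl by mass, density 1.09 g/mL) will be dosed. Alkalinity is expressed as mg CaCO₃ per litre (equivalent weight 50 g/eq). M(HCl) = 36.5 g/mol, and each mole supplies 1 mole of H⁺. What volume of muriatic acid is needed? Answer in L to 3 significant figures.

Volume: 2250 m³ = 2,250,000 L.
Alkalinity to neutralize: (178 − 129) = 49 mg/L as CaCO₃ × 2,250,000 L = 110,200 g as CaCO₃.
Equivalents of H⁺ required: 110,200 ÷ 50 g/eq = 2205 eq = 2205 mol HCl.
Mass of HCl: 2205 × 36.5 = 80,480 g.
Mass of 30.7% solution: 80,480 / 0.307 = 262,200 g.
Volume: 262,200 g ÷ 1.09 g/mL = 240,500 mL.

241 L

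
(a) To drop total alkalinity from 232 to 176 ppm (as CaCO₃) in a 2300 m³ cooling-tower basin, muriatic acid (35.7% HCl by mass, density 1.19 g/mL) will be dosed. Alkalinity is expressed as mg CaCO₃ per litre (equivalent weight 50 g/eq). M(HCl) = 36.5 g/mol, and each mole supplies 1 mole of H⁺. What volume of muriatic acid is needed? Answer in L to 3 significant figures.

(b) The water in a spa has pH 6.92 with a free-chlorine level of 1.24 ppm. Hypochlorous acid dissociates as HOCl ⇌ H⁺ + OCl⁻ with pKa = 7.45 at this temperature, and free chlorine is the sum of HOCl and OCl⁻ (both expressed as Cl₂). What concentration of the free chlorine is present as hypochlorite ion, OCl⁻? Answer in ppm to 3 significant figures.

(a) 221 L; (b) 0.283 ppm

(a) Volume: 2300 m³ = 2,300,000 L.
(a) Alkalinity to neutralize: (232 − 176) = 56 mg/L as CaCO₃ × 2,300,000 L = 128,800 g as CaCO₃.
(a) Equivalents of H⁺ required: 128,800 ÷ 50 g/eq = 2576 eq = 2576 mol HCl.
(a) Mass of HCl: 2576 × 36.5 = 94,020 g.
(a) Mass of 35.7% solution: 94,020 / 0.357 = 263,400 g.
(a) Volume: 263,400 g ÷ 1.19 g/mL = 221,300 mL.

(b) [OCl⁻]/[HOCl] = 10^(pH − pKa) = 10^(6.92 − 7.45) = 10^-0.53 = 0.2951.
(b) Fraction as HOCl = 1 / (1 + 0.2951) = 0.7721.
(b) OCl⁻ = (1 − 0.7721) × 1.24 ppm = 0.2826 ppm.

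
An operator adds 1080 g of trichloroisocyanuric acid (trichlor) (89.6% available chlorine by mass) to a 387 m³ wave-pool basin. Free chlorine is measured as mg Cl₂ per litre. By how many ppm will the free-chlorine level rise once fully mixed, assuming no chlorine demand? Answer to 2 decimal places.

Volume: 387 m³ = 387,000 L.
Available chlorine delivered: 1080 g × 0.896 = 967.7 g as Cl₂.
Concentration rise: 967.7 g / 387,000 L = 2.5 mg/L = 2.50 ppm.

2.50 ppm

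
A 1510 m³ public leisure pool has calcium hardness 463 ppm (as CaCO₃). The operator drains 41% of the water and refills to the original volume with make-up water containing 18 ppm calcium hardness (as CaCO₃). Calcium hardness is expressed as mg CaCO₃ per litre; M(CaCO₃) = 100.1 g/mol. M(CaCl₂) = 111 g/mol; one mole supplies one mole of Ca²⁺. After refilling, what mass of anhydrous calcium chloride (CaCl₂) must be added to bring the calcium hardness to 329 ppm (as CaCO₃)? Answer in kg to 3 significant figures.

81.1 kg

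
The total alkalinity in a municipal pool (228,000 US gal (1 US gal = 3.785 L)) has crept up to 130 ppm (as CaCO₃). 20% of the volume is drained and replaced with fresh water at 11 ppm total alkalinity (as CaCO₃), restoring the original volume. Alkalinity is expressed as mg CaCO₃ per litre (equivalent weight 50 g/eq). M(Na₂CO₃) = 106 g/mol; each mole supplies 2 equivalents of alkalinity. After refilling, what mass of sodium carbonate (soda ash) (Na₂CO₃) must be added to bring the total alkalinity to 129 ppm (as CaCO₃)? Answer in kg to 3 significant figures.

20.9 kg

Volume: 228,000 US gal × 3.785 L/gal = 862,980 L.
After draining 20% and refilling: 130 × 0.80 + 11 × 0.20 = 106.2 ppm.
Deficit to target: 129 − 106.2 = 22.8 mg/L.
As CaCO₃: 22.8 mg/L × 862,980 L = 19,680 g; ÷ 50 g/eq ÷ 2 = 196.8 mol Na₂CO₃.
Mass: 196.8 × 106 = 20,860 g.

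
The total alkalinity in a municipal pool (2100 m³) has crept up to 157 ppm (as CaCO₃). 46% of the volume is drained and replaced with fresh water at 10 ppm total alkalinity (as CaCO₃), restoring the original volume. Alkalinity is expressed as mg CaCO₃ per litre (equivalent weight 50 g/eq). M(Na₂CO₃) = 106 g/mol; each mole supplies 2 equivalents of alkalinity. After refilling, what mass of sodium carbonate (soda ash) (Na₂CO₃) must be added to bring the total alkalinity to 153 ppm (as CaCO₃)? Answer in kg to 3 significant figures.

142 kg

Volume: 2100 m³ = 2,100,000 L.
After draining 46% and refilling: 157 × 0.54 + 10 × 0.46 = 89.38 ppm.
Deficit to target: 153 − 89.38 = 63.62 mg/L.
As CaCO₃: 63.62 mg/L × 2,100,000 L = 133,600 g; ÷ 50 g/eq ÷ 2 = 1336 mol Na₂CO₃.
Mass: 1336 × 106 = 141,600 g.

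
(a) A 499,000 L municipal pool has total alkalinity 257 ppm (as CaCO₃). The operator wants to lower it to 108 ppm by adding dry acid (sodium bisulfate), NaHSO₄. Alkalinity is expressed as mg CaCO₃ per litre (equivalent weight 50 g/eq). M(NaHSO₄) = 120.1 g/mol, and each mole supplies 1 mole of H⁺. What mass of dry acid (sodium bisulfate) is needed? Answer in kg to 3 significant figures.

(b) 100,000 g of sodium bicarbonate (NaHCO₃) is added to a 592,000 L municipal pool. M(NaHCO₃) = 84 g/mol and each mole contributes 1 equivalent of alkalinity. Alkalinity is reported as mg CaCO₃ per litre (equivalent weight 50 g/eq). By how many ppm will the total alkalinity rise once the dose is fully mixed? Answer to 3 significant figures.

(a) 179 kg; (b) 101 ppm

(a) Alkalinity to neutralize: (257 − 108) = 149 mg/L as CaCO₃ × 499,000 L = 74,350 g as CaCO₃.
(a) Equivalents of H⁺ required: 74,350 ÷ 50 g/eq = 1487 eq = 1487 mol NaHSO₄.
(a) Mass of NaHSO₄: 1487 × 120.1 = 178,600 g.

(b) Moles of NaHCO₃: 100,000 g ÷ 84 g/mol = 1190 mol → 1190 eq of alkalinity.
(b) As CaCO₃: 1190 eq × 50 g/eq = 59,520 g.
(b) Rise: 59,520 g / 592,000 L × 1000 = 100.5 mg/L.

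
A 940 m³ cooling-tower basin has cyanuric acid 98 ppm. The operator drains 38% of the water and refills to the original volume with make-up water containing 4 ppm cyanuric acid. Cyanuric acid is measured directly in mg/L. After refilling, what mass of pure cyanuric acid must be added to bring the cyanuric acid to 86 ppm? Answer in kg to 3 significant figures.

Volume: 940 m³ = 940,000 L.
After draining 38% and refilling: 98 × 0.62 + 4 × 0.38 = 62.28 ppm.
Deficit to target: 86 − 62.28 = 23.72 mg/L.
Mass: 23.72 mg/L × 940,000 L = 22,300 g cyanuric acid.

22.3 kg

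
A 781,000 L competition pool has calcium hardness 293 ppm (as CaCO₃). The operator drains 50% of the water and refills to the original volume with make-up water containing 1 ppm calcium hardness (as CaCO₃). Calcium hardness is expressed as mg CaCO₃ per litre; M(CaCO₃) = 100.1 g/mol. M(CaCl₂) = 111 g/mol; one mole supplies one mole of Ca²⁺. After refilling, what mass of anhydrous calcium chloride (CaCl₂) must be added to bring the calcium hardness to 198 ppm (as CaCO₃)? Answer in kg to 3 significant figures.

44.2 kg

After draining 50% and refilling: 293 × 0.50 + 1 × 0.50 = 147 ppm.
Deficit to target: 198 − 147 = 51 mg/L.
As CaCO₃: 51 mg/L × 781,000 L = 39,830 g; ÷ 100.1 = 397.9 mol Ca²⁺.
Mass: 397.9 × 111 = 44,170 g.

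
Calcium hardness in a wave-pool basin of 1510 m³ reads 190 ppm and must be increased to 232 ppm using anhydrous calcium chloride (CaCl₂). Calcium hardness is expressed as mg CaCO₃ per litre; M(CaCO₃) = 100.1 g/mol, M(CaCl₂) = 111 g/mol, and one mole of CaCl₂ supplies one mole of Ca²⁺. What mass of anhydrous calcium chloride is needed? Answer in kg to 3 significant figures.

Volume: 1510 m³ = 1,510,000 L.
Hardness to add: (232 − 190) = 42 mg/L as CaCO₃ × 1,510,000 L = 63,420 g as CaCO₃.
Moles of Ca²⁺ (1 mol Ca²⁺ ≡ 1 mol CaCO₃): 63,420 / 100.1 g/mol = 633.6 mol.
Mass of CaCl₂: 633.6 × 111 = 70,330 g.

70.3 kg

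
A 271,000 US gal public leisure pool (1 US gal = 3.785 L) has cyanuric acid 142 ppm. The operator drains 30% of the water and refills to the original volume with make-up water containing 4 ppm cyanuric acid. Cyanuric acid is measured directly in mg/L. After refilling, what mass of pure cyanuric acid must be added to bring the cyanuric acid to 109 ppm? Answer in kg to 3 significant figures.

8.62 kg

Volume: 271,000 US gal × 3.785 L/gal = 1,025,735 L.
After draining 30% and refilling: 142 × 0.70 + 4 × 0.30 = 100.6 ppm.
Deficit to target: 109 − 100.6 = 8.4 mg/L.
Mass: 8.4 mg/L × 1,025,735 L = 8616 g cyanuric acid.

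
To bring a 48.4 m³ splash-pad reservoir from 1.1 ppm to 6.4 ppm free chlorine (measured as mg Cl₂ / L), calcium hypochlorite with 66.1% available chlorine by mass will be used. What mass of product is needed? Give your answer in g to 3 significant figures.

Volume: 48.4 m³ = 48,400 L.
Chlorine deficit: 6.4 − 1.1 = 5.3 ppm = 5.3 mg/L as Cl₂.
Cl₂ equivalent needed: 5.3 mg/L × 48,400 L = 256,500 mg = 256.5 g.
Product at 66.1% available chlorine: 256.5 / 0.661 = 388.1 g.

388 g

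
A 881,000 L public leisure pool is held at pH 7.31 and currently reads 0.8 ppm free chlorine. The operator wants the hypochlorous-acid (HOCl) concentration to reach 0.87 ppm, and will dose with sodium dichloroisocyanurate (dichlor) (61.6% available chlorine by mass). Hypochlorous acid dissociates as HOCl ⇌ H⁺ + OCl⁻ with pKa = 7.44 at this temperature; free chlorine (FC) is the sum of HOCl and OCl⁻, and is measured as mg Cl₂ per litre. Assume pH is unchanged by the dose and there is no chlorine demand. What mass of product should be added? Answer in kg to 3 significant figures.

1.02 kg

[OCl⁻]/[HOCl] = 10^(pH − pKa) = 10^(7.31 − 7.44) = 0.7413; fraction as HOCl = 1/(1 + 0.7413) = 0.5743.
Free chlorine required for 0.87 ppm HOCl: 0.87 / 0.5743 = 1.515 ppm.
FC to add: 1.515 − 0.8 = 0.7149 mg/L as Cl₂.
Cl₂ equivalent: 0.7149 mg/L × 881,000 L = 629.9 g.
Product at 61.6% available Cl: 629.9 / 0.616 = 1023 g.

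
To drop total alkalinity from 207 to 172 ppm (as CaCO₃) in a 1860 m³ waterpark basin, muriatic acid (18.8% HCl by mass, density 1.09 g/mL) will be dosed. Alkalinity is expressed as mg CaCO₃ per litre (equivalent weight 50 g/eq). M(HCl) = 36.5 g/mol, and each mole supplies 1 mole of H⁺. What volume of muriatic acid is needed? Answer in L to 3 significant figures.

232 L

Volume: 1860 m³ = 1,860,000 L.
Alkalinity to neutralize: (207 − 172) = 35 mg/L as CaCO₃ × 1,860,000 L = 65,100 g as CaCO₃.
Equivalents of H⁺ required: 65,100 ÷ 50 g/eq = 1302 eq = 1302 mol HCl.
Mass of HCl: 1302 × 36.5 = 47,520 g.
Mass of 18.8% solution: 47,520 / 0.188 = 252,800 g.
Volume: 252,800 g ÷ 1.09 g/mL = 231,900 mL.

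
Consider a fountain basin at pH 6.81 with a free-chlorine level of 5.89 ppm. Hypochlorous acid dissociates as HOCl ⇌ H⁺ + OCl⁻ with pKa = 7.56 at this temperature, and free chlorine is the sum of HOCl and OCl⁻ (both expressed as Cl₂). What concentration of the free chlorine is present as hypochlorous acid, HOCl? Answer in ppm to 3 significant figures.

5.00 ppm

[OCl⁻]/[HOCl] = 10^(pH − pKa) = 10^(6.81 − 7.56) = 10^-0.75 = 0.1778.
Fraction as HOCl = 1 / (1 + 0.1778) = 0.849.
HOCl = 0.849 × 5.89 ppm = 5.001 ppm.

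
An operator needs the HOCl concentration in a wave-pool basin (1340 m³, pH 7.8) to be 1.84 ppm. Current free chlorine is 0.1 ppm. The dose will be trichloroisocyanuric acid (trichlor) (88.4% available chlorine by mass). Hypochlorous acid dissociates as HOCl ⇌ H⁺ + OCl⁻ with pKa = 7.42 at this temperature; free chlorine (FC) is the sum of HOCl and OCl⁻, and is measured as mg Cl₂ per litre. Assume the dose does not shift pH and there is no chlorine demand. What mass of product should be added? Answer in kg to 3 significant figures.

9.33 kg

Volume: 1340 m³ = 1,340,000 L.
[OCl⁻]/[HOCl] = 10^(pH − pKa) = 10^(7.8 − 7.42) = 2.399; fraction as HOCl = 1/(1 + 2.399) = 0.2942.
Free chlorine required for 1.84 ppm HOCl: 1.84 / 0.2942 = 6.254 ppm.
FC to add: 6.254 − 0.1 = 6.154 mg/L as Cl₂.
Cl₂ equivalent: 6.154 mg/L × 1,340,000 L = 8246 g.
Product at 88.4% available Cl: 8246 / 0.884 = 9328 g.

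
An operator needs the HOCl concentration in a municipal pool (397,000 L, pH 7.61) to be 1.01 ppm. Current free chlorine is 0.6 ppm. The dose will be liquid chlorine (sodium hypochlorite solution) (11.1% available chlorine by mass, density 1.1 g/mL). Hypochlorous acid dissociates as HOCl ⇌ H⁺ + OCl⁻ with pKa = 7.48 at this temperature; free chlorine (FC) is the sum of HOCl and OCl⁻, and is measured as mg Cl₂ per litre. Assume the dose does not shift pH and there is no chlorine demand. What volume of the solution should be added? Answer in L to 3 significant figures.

[OCl⁻]/[HOCl] = 10^(pH − pKa) = 10^(7.61 − 7.48) = 1.349; fraction as HOCl = 1/(1 + 1.349) = 0.4257.
Free chlorine required for 1.01 ppm HOCl: 1.01 / 0.4257 = 2.372 ppm.
FC to add: 2.372 − 0.6 = 1.772 mg/L as Cl₂.
Cl₂ equivalent: 1.772 mg/L × 397,000 L = 703.7 g.
Product at 11.1% available Cl: 703.7 / 0.111 = 6339 g.
Volume: 6339 g ÷ 1.1 g/mL = 5763 mL.

5.76 L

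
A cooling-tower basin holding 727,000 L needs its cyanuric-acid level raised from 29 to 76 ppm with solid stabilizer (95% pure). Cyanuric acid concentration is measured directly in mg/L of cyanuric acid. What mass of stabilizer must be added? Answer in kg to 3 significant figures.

36.0 kg

CYA to add: (76 − 29) = 47 mg/L × 727,000 L = 34,170 g cyanuric acid.
At 95% purity: 34,170 / 0.95 = 35,970 g product.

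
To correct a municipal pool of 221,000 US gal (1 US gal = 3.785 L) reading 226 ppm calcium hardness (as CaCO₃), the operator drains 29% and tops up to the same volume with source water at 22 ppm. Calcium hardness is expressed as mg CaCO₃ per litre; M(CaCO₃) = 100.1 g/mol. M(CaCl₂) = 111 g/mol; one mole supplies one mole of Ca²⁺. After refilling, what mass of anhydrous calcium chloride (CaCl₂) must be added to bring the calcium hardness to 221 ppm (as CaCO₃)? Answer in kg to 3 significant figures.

50.2 kg

Volume: 221,000 US gal × 3.785 L/gal = 836,485 L.
After draining 29% and refilling: 226 × 0.71 + 22 × 0.29 = 166.84 ppm.
Deficit to target: 221 − 166.84 = 54.16 mg/L.
As CaCO₃: 54.16 mg/L × 836,485 L = 45,300 g; ÷ 100.1 = 452.6 mol Ca²⁺.
Mass: 452.6 × 111 = 50,240 g.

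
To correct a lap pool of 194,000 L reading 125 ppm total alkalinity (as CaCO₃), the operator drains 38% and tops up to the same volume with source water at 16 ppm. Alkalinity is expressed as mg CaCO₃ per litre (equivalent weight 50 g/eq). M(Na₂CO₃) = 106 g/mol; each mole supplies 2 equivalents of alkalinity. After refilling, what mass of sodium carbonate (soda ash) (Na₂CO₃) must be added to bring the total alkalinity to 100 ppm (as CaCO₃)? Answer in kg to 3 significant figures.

After draining 38% and refilling: 125 × 0.62 + 16 × 0.38 = 83.58 ppm.
Deficit to target: 100 − 83.58 = 16.42 mg/L.
As CaCO₃: 16.42 mg/L × 194,000 L = 3185 g; ÷ 50 g/eq ÷ 2 = 31.85 mol Na₂CO₃.
Mass: 31.85 × 106 = 3377 g.

3.38 kg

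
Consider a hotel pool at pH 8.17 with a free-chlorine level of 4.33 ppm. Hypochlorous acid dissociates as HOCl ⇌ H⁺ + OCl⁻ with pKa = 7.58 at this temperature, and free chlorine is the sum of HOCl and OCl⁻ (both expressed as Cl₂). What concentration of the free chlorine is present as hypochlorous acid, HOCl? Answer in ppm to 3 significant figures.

0.885 ppm

[OCl⁻]/[HOCl] = 10^(pH − pKa) = 10^(8.17 − 7.58) = 10^0.59 = 3.89.
Fraction as HOCl = 1 / (1 + 3.89) = 0.2045.
HOCl = 0.2045 × 4.33 ppm = 0.8854 ppm.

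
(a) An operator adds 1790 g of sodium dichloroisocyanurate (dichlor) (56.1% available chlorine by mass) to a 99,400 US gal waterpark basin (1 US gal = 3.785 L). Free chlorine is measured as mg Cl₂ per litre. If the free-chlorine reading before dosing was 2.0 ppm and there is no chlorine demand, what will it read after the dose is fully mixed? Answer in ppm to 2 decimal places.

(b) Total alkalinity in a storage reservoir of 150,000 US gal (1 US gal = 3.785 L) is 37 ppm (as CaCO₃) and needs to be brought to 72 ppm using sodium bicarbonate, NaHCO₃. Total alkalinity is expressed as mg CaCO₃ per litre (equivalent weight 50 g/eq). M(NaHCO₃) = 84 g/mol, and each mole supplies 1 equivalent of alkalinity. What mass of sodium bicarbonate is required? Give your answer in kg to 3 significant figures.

(a) Volume: 99,400 US gal × 3.785 L/gal = 376,229 L.
(a) Available chlorine delivered: 1790 g × 0.561 = 1004 g as Cl₂.
(a) Concentration rise: 1004 g / 376,229 L = 2.669 mg/L = 2.67 ppm.
(a) Final FC: 2.0 + 2.67 = 4.67 ppm.

(b) Volume: 150,000 US gal × 3.785 L/gal = 567,750 L.
(b) Alkalinity to add: (72 − 37) = 35 mg/L as CaCO₃ × 567,750 L = 19,870 g as CaCO₃.
(b) Equivalents: 19,870 g ÷ 50 g/eq = 397.4 eq.
(b) NaHCO₃ supplies 1 eq per mole → 397.4 mol.
(b) Mass: 397.4 mol × 84 g/mol = 33,380 g.

(a) 4.67 ppm; (b) 33.4 kg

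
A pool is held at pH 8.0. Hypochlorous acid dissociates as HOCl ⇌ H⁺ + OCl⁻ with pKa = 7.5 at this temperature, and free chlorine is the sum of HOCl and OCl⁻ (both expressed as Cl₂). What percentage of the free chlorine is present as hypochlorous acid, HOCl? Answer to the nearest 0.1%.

24.0%

[OCl⁻]/[HOCl] = 10^(pH − pKa) = 10^(8.0 − 7.5) = 10^0.50 = 3.162.
Fraction as HOCl = 1 / (1 + 3.162) = 0.2403.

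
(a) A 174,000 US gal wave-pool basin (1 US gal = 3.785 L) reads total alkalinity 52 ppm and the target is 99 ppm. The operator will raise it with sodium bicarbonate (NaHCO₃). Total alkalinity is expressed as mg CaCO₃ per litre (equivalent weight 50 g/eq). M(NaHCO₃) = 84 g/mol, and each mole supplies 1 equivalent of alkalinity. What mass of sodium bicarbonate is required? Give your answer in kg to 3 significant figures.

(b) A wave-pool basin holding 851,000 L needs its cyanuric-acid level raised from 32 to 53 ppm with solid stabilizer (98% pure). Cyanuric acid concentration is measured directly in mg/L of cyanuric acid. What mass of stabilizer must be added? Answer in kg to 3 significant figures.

(a) Volume: 174,000 US gal × 3.785 L/gal = 658,590 L.
(a) Alkalinity to add: (99 − 52) = 47 mg/L as CaCO₃ × 658,590 L = 30,950 g as CaCO₃.
(a) Equivalents: 30,950 g ÷ 50 g/eq = 619.1 eq.
(a) NaHCO₃ supplies 1 eq per mole → 619.1 mol.
(a) Mass: 619.1 mol × 84 g/mol = 52,000 g.

(b) CYA to add: (53 − 32) = 21 mg/L × 851,000 L = 17,870 g cyanuric acid.
(b) At 98% purity: 17,870 / 0.98 = 18,240 g product.

(a) 52.0 kg; (b) 18.2 kg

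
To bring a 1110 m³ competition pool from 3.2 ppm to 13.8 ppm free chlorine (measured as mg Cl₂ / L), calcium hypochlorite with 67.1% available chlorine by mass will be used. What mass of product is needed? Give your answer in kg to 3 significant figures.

Volume: 1110 m³ = 1,110,000 L.
Chlorine deficit: 13.8 − 3.2 = 10.6 ppm = 10.6 mg/L as Cl₂.
Cl₂ equivalent needed: 10.6 mg/L × 1,110,000 L = 11,770,000 mg = 11,770 g.
Product at 67.1% available chlorine: 11,770 / 0.671 = 17,540 g.

17.5 kg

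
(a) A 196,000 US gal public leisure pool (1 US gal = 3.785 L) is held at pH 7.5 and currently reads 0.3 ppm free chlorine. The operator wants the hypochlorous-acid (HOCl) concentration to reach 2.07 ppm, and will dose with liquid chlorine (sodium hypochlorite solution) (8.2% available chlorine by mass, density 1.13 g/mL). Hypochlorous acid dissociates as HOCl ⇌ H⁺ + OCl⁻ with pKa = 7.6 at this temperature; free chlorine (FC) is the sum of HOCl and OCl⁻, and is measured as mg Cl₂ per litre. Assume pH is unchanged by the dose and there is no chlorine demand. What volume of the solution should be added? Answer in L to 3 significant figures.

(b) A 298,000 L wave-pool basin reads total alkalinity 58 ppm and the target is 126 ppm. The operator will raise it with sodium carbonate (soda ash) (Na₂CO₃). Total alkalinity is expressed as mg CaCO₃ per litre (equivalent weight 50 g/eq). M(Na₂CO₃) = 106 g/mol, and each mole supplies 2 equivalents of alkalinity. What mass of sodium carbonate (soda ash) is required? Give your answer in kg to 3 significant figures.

(a) 27.3 L; (b) 21.5 kg

(a) Volume: 196,000 US gal × 3.785 L/gal = 741,860 L.
(a) [OCl⁻]/[HOCl] = 10^(pH − pKa) = 10^(7.5 − 7.6) = 0.7943; fraction as HOCl = 1/(1 + 0.7943) = 0.5573.
(a) Free chlorine required for 2.07 ppm HOCl: 2.07 / 0.5573 = 3.714 ppm.
(a) FC to add: 3.714 − 0.3 = 3.414 mg/L as Cl₂.
(a) Cl₂ equivalent: 3.414 mg/L × 741,860 L = 2533 g.
(a) Product at 8.2% available Cl: 2533 / 0.082 = 30,890 g.
(a) Volume: 30,890 g ÷ 1.13 g/mL = 27,340 mL.

(b) Alkalinity to add: (126 − 58) = 68 mg/L as CaCO₃ × 298,000 L = 20,260 g as CaCO₃.
(b) Equivalents: 20,260 g ÷ 50 g/eq = 405.3 eq.
(b) Each mole of Na₂CO₃ supplies 2 eq, so 405.3 / 2 = 202.6 mol.
(b) Mass: 202.6 mol × 106 g/mol = 21,480 g.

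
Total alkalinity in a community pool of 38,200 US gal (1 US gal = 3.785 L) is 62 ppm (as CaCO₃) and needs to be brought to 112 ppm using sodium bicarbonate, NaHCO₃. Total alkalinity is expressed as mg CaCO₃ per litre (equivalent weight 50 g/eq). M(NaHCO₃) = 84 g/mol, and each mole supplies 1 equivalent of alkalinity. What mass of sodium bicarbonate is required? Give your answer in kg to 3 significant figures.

12.1 kg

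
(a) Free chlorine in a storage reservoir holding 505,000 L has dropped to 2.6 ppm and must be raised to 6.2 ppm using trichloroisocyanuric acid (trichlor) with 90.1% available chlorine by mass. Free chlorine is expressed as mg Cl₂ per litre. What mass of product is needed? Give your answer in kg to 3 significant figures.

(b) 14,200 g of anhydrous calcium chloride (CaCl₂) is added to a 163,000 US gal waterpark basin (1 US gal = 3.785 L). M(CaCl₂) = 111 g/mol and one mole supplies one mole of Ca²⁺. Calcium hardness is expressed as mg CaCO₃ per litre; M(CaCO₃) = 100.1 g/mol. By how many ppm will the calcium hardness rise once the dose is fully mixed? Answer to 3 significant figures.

(a) 2.02 kg; (b) 20.8 ppm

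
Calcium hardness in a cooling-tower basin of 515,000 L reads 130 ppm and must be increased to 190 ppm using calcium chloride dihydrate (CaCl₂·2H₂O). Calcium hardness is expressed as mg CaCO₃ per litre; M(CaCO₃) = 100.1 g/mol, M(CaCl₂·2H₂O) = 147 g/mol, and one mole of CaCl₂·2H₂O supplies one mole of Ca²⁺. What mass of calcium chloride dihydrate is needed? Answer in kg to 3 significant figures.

45.4 kg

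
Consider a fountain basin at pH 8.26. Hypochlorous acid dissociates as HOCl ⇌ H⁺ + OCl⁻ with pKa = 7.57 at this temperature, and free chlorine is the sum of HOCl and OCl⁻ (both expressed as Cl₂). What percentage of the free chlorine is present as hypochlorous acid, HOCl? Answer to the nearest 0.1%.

17.0%

[OCl⁻]/[HOCl] = 10^(pH − pKa) = 10^(8.26 − 7.57) = 10^0.69 = 4.898.
Fraction as HOCl = 1 / (1 + 4.898) = 0.1696.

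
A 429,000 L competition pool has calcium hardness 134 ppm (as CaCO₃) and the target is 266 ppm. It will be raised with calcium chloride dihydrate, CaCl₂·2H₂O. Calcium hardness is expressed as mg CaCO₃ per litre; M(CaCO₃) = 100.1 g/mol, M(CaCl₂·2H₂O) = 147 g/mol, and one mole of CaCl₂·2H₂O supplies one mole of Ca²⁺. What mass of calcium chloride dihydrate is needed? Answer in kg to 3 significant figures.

Hardness to add: (266 − 134) = 132 mg/L as CaCO₃ × 429,000 L = 56,630 g as CaCO₃.
Moles of Ca²⁺ (1 mol Ca²⁺ ≡ 1 mol CaCO₃): 56,630 / 100.1 g/mol = 565.7 mol.
Mass of CaCl₂·2H₂O: 565.7 × 147 = 83,160 g.

83.2 kg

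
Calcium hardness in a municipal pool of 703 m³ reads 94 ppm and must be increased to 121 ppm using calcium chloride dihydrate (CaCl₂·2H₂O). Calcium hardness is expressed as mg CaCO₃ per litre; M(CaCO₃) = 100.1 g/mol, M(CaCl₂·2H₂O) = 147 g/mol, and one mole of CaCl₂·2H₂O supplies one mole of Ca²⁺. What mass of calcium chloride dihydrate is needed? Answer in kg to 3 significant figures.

27.9 kg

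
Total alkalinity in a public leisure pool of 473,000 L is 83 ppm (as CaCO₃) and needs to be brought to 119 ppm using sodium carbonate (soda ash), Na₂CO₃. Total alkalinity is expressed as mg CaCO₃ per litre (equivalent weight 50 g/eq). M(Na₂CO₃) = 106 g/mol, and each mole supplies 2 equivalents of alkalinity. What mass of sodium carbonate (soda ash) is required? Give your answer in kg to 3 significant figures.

Alkalinity to add: (119 − 83) = 36 mg/L as CaCO₃ × 473,000 L = 17,030 g as CaCO₃.
Equivalents: 17,030 g ÷ 50 g/eq = 340.6 eq.
Each mole of Na₂CO₃ supplies 2 eq, so 340.6 / 2 = 170.3 mol.
Mass: 170.3 mol × 106 g/mol = 18,050 g.

18.0 kg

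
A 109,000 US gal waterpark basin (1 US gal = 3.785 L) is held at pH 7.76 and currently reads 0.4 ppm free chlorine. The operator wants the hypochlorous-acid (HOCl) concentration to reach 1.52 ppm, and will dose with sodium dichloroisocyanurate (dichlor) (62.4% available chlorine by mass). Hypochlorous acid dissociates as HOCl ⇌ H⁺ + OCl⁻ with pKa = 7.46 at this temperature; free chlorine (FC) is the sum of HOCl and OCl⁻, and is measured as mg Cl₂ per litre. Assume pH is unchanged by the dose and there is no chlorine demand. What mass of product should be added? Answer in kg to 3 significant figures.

2.75 kg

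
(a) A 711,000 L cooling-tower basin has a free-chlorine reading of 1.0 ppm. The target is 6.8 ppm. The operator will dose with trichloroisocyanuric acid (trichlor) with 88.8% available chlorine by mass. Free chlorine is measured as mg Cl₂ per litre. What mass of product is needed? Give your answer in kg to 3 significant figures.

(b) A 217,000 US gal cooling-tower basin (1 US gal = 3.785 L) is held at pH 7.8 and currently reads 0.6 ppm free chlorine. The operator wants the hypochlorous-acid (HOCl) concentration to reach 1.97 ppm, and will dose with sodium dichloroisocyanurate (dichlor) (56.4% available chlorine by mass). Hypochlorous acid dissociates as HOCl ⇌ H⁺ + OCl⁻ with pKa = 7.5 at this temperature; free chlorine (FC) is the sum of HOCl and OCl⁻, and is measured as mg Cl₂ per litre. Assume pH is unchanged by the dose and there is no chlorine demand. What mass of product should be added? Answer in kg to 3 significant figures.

(a) Chlorine deficit: 6.8 − 1.0 = 5.8 ppm = 5.8 mg/L as Cl₂.
(a) Cl₂ equivalent needed: 5.8 mg/L × 711,000 L = 4,124,000 mg = 4124 g.
(a) Product at 88.8% available chlorine: 4124 / 0.888 = 4644 g.

(b) Volume: 217,000 US gal × 3.785 L/gal = 821,345 L.
(b) [OCl⁻]/[HOCl] = 10^(pH − pKa) = 10^(7.8 − 7.5) = 1.995; fraction as HOCl = 1/(1 + 1.995) = 0.3339.
(b) Free chlorine required for 1.97 ppm HOCl: 1.97 / 0.3339 = 5.901 ppm.
(b) FC to add: 5.901 − 0.6 = 5.301 mg/L as Cl₂.
(b) Cl₂ equivalent: 5.301 mg/L × 821,345 L = 4354 g.
(b) Product at 56.4% available Cl: 4354 / 0.564 = 7719 g.

(a) 4.64 kg; (b) 7.72 kg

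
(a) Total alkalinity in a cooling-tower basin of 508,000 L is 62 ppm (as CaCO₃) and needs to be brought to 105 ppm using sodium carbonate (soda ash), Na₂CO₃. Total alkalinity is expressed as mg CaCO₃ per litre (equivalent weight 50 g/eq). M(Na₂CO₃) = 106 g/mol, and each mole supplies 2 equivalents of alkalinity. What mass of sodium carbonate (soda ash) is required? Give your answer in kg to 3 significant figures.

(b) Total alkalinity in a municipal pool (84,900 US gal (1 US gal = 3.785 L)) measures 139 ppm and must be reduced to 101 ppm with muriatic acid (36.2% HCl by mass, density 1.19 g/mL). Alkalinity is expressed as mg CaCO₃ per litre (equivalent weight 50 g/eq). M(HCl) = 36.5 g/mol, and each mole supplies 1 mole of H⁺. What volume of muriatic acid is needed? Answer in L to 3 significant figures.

(a) Alkalinity to add: (105 − 62) = 43 mg/L as CaCO₃ × 508,000 L = 21,840 g as CaCO₃.
(a) Equivalents: 21,840 g ÷ 50 g/eq = 436.9 eq.
(a) Each mole of Na₂CO₃ supplies 2 eq, so 436.9 / 2 = 218.4 mol.
(a) Mass: 218.4 mol × 106 g/mol = 23,150 g.

(b) Volume: 84,900 US gal × 3.785 L/gal = 321,346 L.
(b) Alkalinity to neutralize: (139 − 101) = 38 mg/L as CaCO₃ × 321,346 L = 12,210 g as CaCO₃.
(b) Equivalents of H⁺ required: 12,210 ÷ 50 g/eq = 244.2 eq = 244.2 mol HCl.
(b) Mass of HCl: 244.2 × 36.5 = 8914 g.
(b) Mass of 36.2% solution: 8914 / 0.362 = 24,620 g.
(b) Volume: 24,620 g ÷ 1.19 g/mL = 20,690 mL.

(a) 23.2 kg; (b) 20.7 L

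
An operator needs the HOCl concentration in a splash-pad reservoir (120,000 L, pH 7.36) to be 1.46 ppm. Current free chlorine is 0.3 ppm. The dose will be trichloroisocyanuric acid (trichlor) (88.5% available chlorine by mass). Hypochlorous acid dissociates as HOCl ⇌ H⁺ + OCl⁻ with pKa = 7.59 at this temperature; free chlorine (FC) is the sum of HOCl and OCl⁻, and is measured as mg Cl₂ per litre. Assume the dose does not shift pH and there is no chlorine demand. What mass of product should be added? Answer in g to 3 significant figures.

[OCl⁻]/[HOCl] = 10^(pH − pKa) = 10^(7.36 − 7.59) = 0.5888; fraction as HOCl = 1/(1 + 0.5888) = 0.6294.
Free chlorine required for 1.46 ppm HOCl: 1.46 / 0.6294 = 2.32 ppm.
FC to add: 2.32 − 0.3 = 2.02 mg/L as Cl₂.
Cl₂ equivalent: 2.02 mg/L × 120,000 L = 242.4 g.
Product at 88.5% available Cl: 242.4 / 0.885 = 273.9 g.

274 g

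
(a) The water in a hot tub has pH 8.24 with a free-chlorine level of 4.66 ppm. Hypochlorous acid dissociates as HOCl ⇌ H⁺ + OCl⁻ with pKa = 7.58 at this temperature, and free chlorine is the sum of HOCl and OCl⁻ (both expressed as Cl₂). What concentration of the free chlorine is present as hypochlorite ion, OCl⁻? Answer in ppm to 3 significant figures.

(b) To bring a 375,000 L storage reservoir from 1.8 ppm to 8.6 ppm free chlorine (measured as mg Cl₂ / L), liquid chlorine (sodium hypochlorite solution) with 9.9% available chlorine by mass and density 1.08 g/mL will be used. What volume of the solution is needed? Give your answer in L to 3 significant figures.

(a) [OCl⁻]/[HOCl] = 10^(pH − pKa) = 10^(8.24 − 7.58) = 10^0.66 = 4.571.
(a) Fraction as HOCl = 1 / (1 + 4.571) = 0.1795.
(a) OCl⁻ = (1 − 0.1795) × 4.66 ppm = 3.824 ppm.

(b) Chlorine deficit: 8.6 − 1.8 = 6.8 ppm = 6.8 mg/L as Cl₂.
(b) Cl₂ equivalent needed: 6.8 mg/L × 375,000 L = 2,550,000 mg = 2550 g.
(b) Product at 9.9% available chlorine: 2550 / 0.099 = 25,760 g.
(b) Volume at density 1.08 g/mL: 25,760 g ÷ 1.08 g/mL = 23,850 mL.

(a) 3.82 ppm; (b) 23.8 L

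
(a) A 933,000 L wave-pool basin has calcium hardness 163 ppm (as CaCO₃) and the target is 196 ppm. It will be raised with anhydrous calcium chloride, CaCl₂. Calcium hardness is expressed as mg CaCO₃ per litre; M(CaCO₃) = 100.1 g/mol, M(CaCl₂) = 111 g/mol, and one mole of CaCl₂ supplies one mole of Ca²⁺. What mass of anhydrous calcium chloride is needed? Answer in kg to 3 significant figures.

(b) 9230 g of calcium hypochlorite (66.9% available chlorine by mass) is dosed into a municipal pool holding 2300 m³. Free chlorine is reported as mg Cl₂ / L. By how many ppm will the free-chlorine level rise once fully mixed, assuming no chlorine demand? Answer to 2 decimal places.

(a) 34.1 kg; (b) 2.68 ppm

(a) Hardness to add: (196 − 163) = 33 mg/L as CaCO₃ × 933,000 L = 30,790 g as CaCO₃.
(a) Moles of Ca²⁺ (1 mol Ca²⁺ ≡ 1 mol CaCO₃): 30,790 / 100.1 g/mol = 307.6 mol.
(a) Mass of CaCl₂: 307.6 × 111 = 34,140 g.

(b) Volume: 2300 m³ = 2,300,000 L.
(b) Available chlorine delivered: 9230 g × 0.669 = 6175 g as Cl₂.
(b) Concentration rise: 6175 g / 2,300,000 L = 2.685 mg/L = 2.68 ppm.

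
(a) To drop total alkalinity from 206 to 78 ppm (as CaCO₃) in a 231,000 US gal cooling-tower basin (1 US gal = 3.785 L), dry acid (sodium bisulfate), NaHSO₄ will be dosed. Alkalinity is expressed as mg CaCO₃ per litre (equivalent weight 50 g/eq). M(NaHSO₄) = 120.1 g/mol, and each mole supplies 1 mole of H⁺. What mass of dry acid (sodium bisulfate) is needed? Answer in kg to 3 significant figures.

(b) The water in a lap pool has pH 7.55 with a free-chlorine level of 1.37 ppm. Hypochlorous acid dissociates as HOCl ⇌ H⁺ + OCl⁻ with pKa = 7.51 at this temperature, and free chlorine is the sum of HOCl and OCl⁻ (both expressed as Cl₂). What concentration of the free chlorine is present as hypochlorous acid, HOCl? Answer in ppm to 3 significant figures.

(a) Volume: 231,000 US gal × 3.785 L/gal = 874,335 L.
(a) Alkalinity to neutralize: (206 − 78) = 128 mg/L as CaCO₃ × 874,335 L = 111,900 g as CaCO₃.
(a) Equivalents of H⁺ required: 111,900 ÷ 50 g/eq = 2238 eq = 2238 mol NaHSO₄.
(a) Mass of NaHSO₄: 2238 × 120.1 = 268,800 g.

(b) [OCl⁻]/[HOCl] = 10^(pH − pKa) = 10^(7.55 − 7.51) = 10^0.04 = 1.096.
(b) Fraction as HOCl = 1 / (1 + 1.096) = 0.477.
(b) HOCl = 0.477 × 1.37 ppm = 0.6535 ppm.

(a) 269 kg; (b) 0.653 ppm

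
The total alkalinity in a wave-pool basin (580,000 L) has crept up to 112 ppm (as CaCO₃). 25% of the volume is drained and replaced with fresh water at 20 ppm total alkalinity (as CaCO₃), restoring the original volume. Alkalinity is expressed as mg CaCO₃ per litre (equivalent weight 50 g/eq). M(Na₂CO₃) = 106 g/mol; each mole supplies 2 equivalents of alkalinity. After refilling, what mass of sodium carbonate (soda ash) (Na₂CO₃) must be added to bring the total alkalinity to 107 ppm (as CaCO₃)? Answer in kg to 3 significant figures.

11.1 kg

After draining 25% and refilling: 112 × 0.75 + 20 × 0.25 = 89 ppm.
Deficit to target: 107 − 89 = 18 mg/L.
As CaCO₃: 18 mg/L × 580,000 L = 10,440 g; ÷ 50 g/eq ÷ 2 = 104.4 mol Na₂CO₃.
Mass: 104.4 × 106 = 11,070 g.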